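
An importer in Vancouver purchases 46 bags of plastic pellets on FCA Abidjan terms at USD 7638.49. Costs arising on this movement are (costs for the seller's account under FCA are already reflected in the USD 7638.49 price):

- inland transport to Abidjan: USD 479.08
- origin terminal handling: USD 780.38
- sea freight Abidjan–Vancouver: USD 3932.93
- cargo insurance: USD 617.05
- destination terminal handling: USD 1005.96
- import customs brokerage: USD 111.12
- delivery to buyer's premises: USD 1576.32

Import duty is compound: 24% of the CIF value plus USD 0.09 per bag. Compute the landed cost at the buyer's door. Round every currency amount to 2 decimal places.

FCA: the seller delivers export-cleared goods to the carrier; the buyer bears costs from that point.
Already in the invoice (seller's account under FCA): inland to port — exclude.
CIF value = FCA price + origin terminal + freight + insurance = 7638.49 + 780.38 + 3932.93 + 617.05 = 12968.85
Ad valorem component: 12968.85 × 24% = 3112.52
Specific component: 46 × 0.09 = 4.14
Import duty = 3112.52 + 4.14 = 3116.66
Buyer bears: origin terminal 780.38 + freight 3932.93 + insurance 617.05 + destination terminal 1005.96 + brokerage 111.12 + delivery 1576.32 + duty 3116.66 = 11140.42
Landed cost = invoice 7638.49 + 11140.42 = 18778.91

Total landed cost: USD 18778.91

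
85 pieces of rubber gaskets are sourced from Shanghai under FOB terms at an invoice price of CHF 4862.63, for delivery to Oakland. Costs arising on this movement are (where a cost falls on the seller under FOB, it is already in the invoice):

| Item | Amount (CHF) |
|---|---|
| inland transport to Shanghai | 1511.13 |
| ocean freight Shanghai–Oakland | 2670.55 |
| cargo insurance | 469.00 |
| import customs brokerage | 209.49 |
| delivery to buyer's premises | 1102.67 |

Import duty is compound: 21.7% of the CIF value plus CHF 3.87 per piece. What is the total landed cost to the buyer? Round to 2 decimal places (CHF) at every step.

FOB: the seller bears costs until goods are on board at the origin port; the buyer bears freight, insurance and all costs thereafter.
Already in the invoice (seller's account under FOB): inland to port — exclude.
CIF value = FOB price + freight + insurance = 4862.63 + 2670.55 + 469.00 = 8002.18
Ad valorem component: 8002.18 × 21.7% = 1736.47
Specific component: 85 × 3.87 = 328.95
Import duty = 1736.47 + 328.95 = 2065.42
Buyer bears: freight 2670.55 + insurance 469.00 + brokerage 209.49 + delivery 1102.67 + duty 2065.42 = 6517.13
Landed cost = invoice 4862.63 + 6517.13 = 11379.76

Total landed cost: CHF 11379.76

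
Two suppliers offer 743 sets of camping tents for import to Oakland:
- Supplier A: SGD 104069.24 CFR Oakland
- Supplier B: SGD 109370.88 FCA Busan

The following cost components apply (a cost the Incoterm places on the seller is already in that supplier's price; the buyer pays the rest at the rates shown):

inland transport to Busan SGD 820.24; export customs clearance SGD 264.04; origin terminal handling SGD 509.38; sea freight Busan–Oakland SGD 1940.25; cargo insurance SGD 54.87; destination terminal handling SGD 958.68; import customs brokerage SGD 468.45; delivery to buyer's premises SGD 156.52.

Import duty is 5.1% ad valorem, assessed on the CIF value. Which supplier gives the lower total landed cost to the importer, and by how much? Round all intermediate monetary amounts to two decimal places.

Supplier A is cheaper by SGD 8146.58

Supplier A (CFR):
CIF value = CFR price + insurance = 104069.24 + 54.87 = 104124.11
Import duty = 104124.11 × 5.1% = 5310.33
Buyer bears (A): 54.87 + 958.68 + 468.45 + 156.52 = 1638.52
Landed cost (A) = invoice 104069.24 + 1638.52 + duty 5310.33 = 111018.09
Supplier B (FCA):
CIF value = FCA price + origin terminal + freight + insurance = 109370.88 + 509.38 + 1940.25 + 54.87 = 111875.38
Import duty = 111875.38 × 5.1% = 5705.64
Buyer bears (B): 509.38 + 1940.25 + 54.87 + 958.68 + 468.45 + 156.52 = 4088.15
Landed cost (B) = invoice 109370.88 + 4088.15 + duty 5705.64 = 119164.67
Difference = |111018.09 − 119164.67| = 8146.58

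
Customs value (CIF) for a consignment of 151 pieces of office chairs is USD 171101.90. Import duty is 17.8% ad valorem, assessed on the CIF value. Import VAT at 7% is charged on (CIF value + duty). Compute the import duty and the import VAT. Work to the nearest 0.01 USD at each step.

Import duty: USD 30456.14; import VAT: USD 14109.06

Import duty = 171101.90 × 17.8% = 30456.14
VAT base = CIF + duty = 171101.90 + 30456.14 = 201558.04
Import VAT = 201558.04 × 7% = 14109.06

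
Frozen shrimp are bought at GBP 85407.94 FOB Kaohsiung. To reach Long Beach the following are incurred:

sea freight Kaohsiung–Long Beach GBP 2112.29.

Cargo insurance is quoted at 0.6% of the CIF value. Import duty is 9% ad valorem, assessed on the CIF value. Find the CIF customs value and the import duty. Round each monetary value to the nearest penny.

CIF value: GBP 88048.52; import duty: GBP 7924.37

Let C be the CIF value. C = FOB price + freight + 0.6% × C
C − 0.6% × C = 85407.94 + 2112.29
0.994 × C = 87520.23
C = 87520.23 / 0.994 = 88048.52
Insurance premium = 0.6% × 88048.52 = 528.29
Import duty = 88048.52 × 9% = 7924.37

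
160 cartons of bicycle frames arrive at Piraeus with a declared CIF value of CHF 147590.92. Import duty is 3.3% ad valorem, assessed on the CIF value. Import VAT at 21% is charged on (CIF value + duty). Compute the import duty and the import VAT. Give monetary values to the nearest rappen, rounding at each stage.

Import duty: CHF 4870.50; import VAT: CHF 32016.90

Import duty = 147590.92 × 3.3% = 4870.50
VAT base = CIF + duty = 147590.92 + 4870.50 = 152461.42
Import VAT = 152461.42 × 21% = 32016.90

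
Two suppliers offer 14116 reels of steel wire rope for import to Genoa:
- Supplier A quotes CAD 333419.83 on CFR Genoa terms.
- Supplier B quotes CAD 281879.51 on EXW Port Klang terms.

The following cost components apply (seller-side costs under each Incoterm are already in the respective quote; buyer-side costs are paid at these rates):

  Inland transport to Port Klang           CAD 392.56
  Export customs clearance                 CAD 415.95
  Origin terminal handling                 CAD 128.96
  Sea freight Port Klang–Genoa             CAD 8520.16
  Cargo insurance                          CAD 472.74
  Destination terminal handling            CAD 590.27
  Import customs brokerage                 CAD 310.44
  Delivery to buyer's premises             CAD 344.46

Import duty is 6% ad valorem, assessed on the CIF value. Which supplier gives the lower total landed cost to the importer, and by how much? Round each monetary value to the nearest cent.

Supplier B is cheaper by CAD 44607.65

Supplier A (CFR):
CIF value = CFR price + insurance = 333419.83 + 472.74 = 333892.57
Import duty = 333892.57 × 6% = 20033.55
Buyer bears (A): 472.74 + 590.27 + 310.44 + 344.46 = 1717.91
Landed cost (A) = invoice 333419.83 + 1717.91 + duty 20033.55 = 355171.29
Supplier B (EXW):
CIF value = EXW price + inland to port + export clearance + origin terminal + freight + insurance = 281879.51 + 392.56 + 415.95 + 128.96 + 8520.16 + 472.74 = 291809.88
Import duty = 291809.88 × 6% = 17508.59
Buyer bears (B): 392.56 + 415.95 + 128.96 + 8520.16 + 472.74 + 590.27 + 310.44 + 344.46 = 11175.54
Landed cost (B) = invoice 281879.51 + 11175.54 + duty 17508.59 = 310563.64
Difference = |355171.29 − 310563.64| = 44607.65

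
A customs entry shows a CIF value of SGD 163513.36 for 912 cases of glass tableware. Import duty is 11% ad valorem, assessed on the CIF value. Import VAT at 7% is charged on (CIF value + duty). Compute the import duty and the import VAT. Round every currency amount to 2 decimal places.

Import duty: SGD 17986.47; import VAT: SGD 12704.99

Import duty = 163513.36 × 11% = 17986.47
VAT base = CIF + duty = 163513.36 + 17986.47 = 181499.83
Import VAT = 181499.83 × 7% = 12704.99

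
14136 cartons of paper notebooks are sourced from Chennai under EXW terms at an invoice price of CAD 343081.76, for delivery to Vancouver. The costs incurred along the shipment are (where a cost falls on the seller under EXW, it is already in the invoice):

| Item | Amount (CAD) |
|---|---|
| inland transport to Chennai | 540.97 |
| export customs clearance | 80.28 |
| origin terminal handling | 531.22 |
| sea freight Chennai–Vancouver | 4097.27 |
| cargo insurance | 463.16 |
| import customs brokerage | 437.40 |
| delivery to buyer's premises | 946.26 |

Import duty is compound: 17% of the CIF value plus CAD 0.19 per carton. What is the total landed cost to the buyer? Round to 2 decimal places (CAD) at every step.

Total landed cost: CAD 412159.25

EXW: the seller makes goods available at their premises; the buyer bears all onward costs.
CIF value = EXW price + inland to port + export clearance + origin terminal + freight + insurance = 343081.76 + 540.97 + 80.28 + 531.22 + 4097.27 + 463.16 = 348794.66
Ad valorem component: 348794.66 × 17% = 59295.09
Specific component: 14136 × 0.19 = 2685.84
Import duty = 59295.09 + 2685.84 = 61980.93
Buyer bears: inland to port 540.97 + export clearance 80.28 + origin terminal 531.22 + freight 4097.27 + insurance 463.16 + brokerage 437.40 + delivery 946.26 + duty 61980.93 = 69077.49
Landed cost = invoice 343081.76 + 69077.49 = 412159.25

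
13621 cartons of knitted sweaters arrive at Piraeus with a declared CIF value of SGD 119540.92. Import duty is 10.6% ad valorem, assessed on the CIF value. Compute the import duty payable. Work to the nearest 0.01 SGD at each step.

Import duty: SGD 12671.34

Import duty = 119540.92 × 10.6% = 12671.34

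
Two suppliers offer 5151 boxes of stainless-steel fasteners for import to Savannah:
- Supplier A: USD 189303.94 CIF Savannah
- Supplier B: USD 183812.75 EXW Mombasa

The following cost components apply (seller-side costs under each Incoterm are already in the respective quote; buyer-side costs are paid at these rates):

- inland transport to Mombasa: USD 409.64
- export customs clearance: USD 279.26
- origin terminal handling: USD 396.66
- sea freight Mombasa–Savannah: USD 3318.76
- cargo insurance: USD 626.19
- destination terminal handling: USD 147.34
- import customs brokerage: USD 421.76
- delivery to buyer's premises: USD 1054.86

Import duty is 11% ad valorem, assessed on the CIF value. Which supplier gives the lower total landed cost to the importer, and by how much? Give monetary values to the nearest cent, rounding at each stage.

Supplier B is cheaper by USD 511.35

Supplier A (CIF):
The CIF price already equals the CIF value: 189303.94
Import duty = 189303.94 × 11% = 20823.43
Buyer bears (A): 147.34 + 421.76 + 1054.86 = 1623.96
Landed cost (A) = invoice 189303.94 + 1623.96 + duty 20823.43 = 211751.33
Supplier B (EXW):
CIF value = EXW price + inland to port + export clearance + origin terminal + freight + insurance = 183812.75 + 409.64 + 279.26 + 396.66 + 3318.76 + 626.19 = 188843.26
Import duty = 188843.26 × 11% = 20772.76
Buyer bears (B): 409.64 + 279.26 + 396.66 + 3318.76 + 626.19 + 147.34 + 421.76 + 1054.86 = 6654.47
Landed cost (B) = invoice 183812.75 + 6654.47 + duty 20772.76 = 211239.98
Difference = |211751.33 − 211239.98| = 511.35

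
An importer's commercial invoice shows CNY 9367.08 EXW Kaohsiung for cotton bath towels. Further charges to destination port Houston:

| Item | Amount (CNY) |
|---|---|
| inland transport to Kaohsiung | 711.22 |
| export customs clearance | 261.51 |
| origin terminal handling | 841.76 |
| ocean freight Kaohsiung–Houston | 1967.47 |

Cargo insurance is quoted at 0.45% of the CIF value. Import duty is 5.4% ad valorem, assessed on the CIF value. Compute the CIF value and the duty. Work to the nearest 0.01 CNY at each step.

CIF value: CNY 13208.48; import duty: CNY 713.26

Let C be the CIF value. C = EXW price + pre-shipment costs + freight + 0.45% × C
C − 0.45% × C = 9367.08 + 711.22 + 261.51 + 841.76 + 1967.47
0.9955 × C = 13149.04
C = 13149.04 / 0.9955 = 13208.48
Insurance premium = 0.45% × 13208.48 = 59.44
Import duty = 13208.48 × 5.4% = 713.26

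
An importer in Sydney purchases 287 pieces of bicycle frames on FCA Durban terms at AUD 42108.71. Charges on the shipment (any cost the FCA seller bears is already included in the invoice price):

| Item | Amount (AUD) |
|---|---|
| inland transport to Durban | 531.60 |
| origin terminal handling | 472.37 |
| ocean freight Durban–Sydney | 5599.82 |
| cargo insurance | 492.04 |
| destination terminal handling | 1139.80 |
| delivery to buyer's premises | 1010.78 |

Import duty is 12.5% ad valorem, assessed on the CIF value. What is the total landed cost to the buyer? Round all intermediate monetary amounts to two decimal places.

FCA: the seller delivers export-cleared goods to the carrier; the buyer bears costs from that point.
Already in the invoice (seller's account under FCA): inland to port — exclude.
CIF value = FCA price + origin terminal + freight + insurance = 42108.71 + 472.37 + 5599.82 + 492.04 = 48672.94
Import duty = 48672.94 × 12.5% = 6084.12
Buyer bears: origin terminal 472.37 + freight 5599.82 + insurance 492.04 + destination terminal 1139.80 + delivery 1010.78 + duty 6084.12 = 14798.93
Landed cost = invoice 42108.71 + 14798.93 = 56907.64

Total landed cost: AUD 56907.64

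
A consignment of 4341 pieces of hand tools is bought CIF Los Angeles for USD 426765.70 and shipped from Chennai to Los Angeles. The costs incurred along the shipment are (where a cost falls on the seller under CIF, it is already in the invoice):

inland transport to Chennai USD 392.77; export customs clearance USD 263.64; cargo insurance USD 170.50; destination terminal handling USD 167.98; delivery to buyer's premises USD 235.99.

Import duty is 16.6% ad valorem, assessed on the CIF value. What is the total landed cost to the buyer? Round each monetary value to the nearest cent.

CIF: the seller pays costs through ocean freight and marine insurance to the destination port.
Already in the invoice (seller's account under CIF): inland to port, export clearance, insurance — exclude.
The CIF price already equals the CIF value: 426765.70
Import duty = 426765.70 × 16.6% = 70843.11
Buyer bears: destination terminal 167.98 + delivery 235.99 + duty 70843.11 = 71247.08
Landed cost = invoice 426765.70 + 71247.08 = 498012.78

Total landed cost: USD 498012.78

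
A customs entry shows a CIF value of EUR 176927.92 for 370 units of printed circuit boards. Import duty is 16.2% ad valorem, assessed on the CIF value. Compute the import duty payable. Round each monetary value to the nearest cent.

Import duty = 176927.92 × 16.2% = 28662.32

Import duty: EUR 28662.32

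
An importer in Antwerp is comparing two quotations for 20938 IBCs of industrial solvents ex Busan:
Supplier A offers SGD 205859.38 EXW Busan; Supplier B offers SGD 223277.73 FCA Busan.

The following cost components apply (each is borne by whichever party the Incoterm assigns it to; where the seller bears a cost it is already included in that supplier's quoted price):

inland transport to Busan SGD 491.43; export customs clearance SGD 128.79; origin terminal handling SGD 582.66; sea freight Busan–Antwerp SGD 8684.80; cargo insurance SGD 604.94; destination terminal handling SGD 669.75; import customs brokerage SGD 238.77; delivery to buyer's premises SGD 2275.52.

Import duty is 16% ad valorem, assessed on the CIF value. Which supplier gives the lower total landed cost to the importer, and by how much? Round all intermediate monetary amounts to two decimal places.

Supplier A (EXW):
CIF value = EXW price + inland to port + export clearance + origin terminal + freight + insurance = 205859.38 + 491.43 + 128.79 + 582.66 + 8684.80 + 604.94 = 216352.00
Import duty = 216352.00 × 16% = 34616.32
Buyer bears (A): 491.43 + 128.79 + 582.66 + 8684.80 + 604.94 + 669.75 + 238.77 + 2275.52 = 13676.66
Landed cost (A) = invoice 205859.38 + 13676.66 + duty 34616.32 = 254152.36
Supplier B (FCA):
CIF value = FCA price + origin terminal + freight + insurance = 223277.73 + 582.66 + 8684.80 + 604.94 = 233150.13
Import duty = 233150.13 × 16% = 37304.02
Buyer bears (B): 582.66 + 8684.80 + 604.94 + 669.75 + 238.77 + 2275.52 = 13056.44
Landed cost (B) = invoice 223277.73 + 13056.44 + duty 37304.02 = 273638.19
Difference = |254152.36 − 273638.19| = 19485.83

Supplier A is cheaper by SGD 19485.83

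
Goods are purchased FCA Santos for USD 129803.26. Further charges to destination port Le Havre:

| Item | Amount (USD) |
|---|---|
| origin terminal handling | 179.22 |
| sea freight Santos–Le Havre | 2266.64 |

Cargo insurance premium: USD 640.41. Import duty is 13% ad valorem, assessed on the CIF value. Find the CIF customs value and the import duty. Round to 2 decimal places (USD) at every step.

CIF = FCA price + pre-shipment costs + freight + insurance
CIF = 129803.26 + 179.22 + 2266.64 + 640.41 = 132889.53
Import duty = 132889.53 × 13% = 17275.64

CIF value: USD 132889.53; import duty: USD 17275.64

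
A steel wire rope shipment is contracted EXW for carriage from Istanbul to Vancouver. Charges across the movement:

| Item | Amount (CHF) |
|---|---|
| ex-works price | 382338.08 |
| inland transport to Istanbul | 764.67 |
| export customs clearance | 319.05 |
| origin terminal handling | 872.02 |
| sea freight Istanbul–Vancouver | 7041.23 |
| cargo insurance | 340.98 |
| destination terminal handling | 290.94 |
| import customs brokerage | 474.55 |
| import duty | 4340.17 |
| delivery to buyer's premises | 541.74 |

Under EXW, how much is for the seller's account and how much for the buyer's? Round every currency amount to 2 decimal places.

Seller: CHF 382338.08; buyer: CHF 14985.35

EXW: the seller makes goods available at their premises; the buyer bears all onward costs.
Seller's account: goods 382338.08 = 382338.08
Buyer's account: inland to port 764.67 + export clearance 319.05 + origin terminal 872.02 + freight 7041.23 + insurance 340.98 + destination terminal 290.94 + brokerage 474.55 + duty 4340.17 + delivery 541.74 = 14985.35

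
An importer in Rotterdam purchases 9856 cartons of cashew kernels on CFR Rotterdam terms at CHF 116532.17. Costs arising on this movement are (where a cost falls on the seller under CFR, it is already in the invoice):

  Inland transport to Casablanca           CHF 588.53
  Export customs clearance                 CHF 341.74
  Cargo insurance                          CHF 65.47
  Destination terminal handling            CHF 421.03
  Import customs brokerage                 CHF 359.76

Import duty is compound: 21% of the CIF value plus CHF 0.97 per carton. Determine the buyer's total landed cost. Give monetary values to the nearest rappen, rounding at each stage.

CFR: the seller pays costs through ocean freight to the destination port, but not insurance.
Already in the invoice (seller's account under CFR): inland to port, export clearance — exclude.
CIF value = CFR price + insurance = 116532.17 + 65.47 = 116597.64
Ad valorem component: 116597.64 × 21% = 24485.50
Specific component: 9856 × 0.97 = 9560.32
Import duty = 24485.50 + 9560.32 = 34045.82
Buyer bears: insurance 65.47 + destination terminal 421.03 + brokerage 359.76 + duty 34045.82 = 34892.08
Landed cost = invoice 116532.17 + 34892.08 = 151424.25

Total landed cost: CHF 151424.25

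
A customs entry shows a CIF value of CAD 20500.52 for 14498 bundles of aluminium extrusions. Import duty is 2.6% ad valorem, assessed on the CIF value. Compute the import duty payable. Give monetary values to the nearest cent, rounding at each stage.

Import duty: CAD 533.01

Import duty = 20500.52 × 2.6% = 533.01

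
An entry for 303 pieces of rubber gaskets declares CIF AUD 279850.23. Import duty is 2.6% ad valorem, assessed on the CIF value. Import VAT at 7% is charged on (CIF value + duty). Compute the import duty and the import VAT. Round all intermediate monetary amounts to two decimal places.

Import duty = 279850.23 × 2.6% = 7276.11
VAT base = CIF + duty = 279850.23 + 7276.11 = 287126.34
Import VAT = 287126.34 × 7% = 20098.84

Import duty: AUD 7276.11; import VAT: AUD 20098.84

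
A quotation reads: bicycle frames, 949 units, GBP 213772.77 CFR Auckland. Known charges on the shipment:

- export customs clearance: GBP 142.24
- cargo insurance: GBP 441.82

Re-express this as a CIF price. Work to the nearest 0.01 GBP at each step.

CIF price: GBP 214214.59

Not relevant to the conversion: export clearance — on the seller under both CFR and CIF; already in the CFR price and stays in the CIF price.
From CFR to CIF, the seller additionally bears: insurance.
CIF price = 213772.77 + 441.82 = 214214.59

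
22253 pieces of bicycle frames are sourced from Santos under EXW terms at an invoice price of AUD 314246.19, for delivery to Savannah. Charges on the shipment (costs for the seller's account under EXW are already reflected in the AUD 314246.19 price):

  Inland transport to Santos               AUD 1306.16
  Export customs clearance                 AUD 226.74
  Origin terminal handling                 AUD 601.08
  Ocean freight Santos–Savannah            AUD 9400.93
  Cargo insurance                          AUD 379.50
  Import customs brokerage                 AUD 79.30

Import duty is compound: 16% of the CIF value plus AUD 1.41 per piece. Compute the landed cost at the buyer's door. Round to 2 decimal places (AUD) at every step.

EXW: the seller makes goods available at their premises; the buyer bears all onward costs.
CIF value = EXW price + inland to port + export clearance + origin terminal + freight + insurance = 314246.19 + 1306.16 + 226.74 + 601.08 + 9400.93 + 379.50 = 326160.60
Ad valorem component: 326160.60 × 16% = 52185.70
Specific component: 22253 × 1.41 = 31376.73
Import duty = 52185.70 + 31376.73 = 83562.43
Buyer bears: inland to port 1306.16 + export clearance 226.74 + origin terminal 601.08 + freight 9400.93 + insurance 379.50 + brokerage 79.30 + duty 83562.43 = 95556.14
Landed cost = invoice 314246.19 + 95556.14 = 409802.33

Total landed cost: AUD 409802.33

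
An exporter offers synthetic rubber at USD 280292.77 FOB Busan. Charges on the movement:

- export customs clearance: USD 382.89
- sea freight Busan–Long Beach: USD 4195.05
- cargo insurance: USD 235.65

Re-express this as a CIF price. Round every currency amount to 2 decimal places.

Not relevant to the conversion: export clearance — on the seller under both FOB and CIF; already in the FOB price and stays in the CIF price.
From FOB to CIF, the seller additionally bears: freight, insurance.
CIF price = 280292.77 + 4195.05 + 235.65 = 284723.47

CIF price: USD 284723.47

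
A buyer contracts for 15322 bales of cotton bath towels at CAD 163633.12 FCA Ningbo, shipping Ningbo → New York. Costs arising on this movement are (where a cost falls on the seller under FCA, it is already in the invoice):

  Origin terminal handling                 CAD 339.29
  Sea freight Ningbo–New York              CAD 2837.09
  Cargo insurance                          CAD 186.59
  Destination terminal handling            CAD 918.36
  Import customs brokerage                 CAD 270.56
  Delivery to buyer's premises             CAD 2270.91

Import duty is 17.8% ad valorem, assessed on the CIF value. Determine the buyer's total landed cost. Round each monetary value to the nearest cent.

FCA: the seller delivers export-cleared goods to the carrier; the buyer bears costs from that point.
CIF value = FCA price + origin terminal + freight + insurance = 163633.12 + 339.29 + 2837.09 + 186.59 = 166996.09
Import duty = 166996.09 × 17.8% = 29725.30
Buyer bears: origin terminal 339.29 + freight 2837.09 + insurance 186.59 + destination terminal 918.36 + brokerage 270.56 + delivery 2270.91 + duty 29725.30 = 36548.10
Landed cost = invoice 163633.12 + 36548.10 = 200181.22

Total landed cost: CAD 200181.22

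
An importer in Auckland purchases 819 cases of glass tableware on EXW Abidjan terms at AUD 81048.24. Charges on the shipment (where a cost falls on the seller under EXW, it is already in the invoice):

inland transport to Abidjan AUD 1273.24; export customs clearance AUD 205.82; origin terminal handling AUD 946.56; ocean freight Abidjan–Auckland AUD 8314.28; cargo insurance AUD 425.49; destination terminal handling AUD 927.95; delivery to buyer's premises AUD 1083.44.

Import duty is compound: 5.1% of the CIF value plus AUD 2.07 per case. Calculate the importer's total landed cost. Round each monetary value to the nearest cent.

EXW: the seller makes goods available at their premises; the buyer bears all onward costs.
CIF value = EXW price + inland to port + export clearance + origin terminal + freight + insurance = 81048.24 + 1273.24 + 205.82 + 946.56 + 8314.28 + 425.49 = 92213.63
Ad valorem component: 92213.63 × 5.1% = 4702.90
Specific component: 819 × 2.07 = 1695.33
Import duty = 4702.90 + 1695.33 = 6398.23
Buyer bears: inland to port 1273.24 + export clearance 205.82 + origin terminal 946.56 + freight 8314.28 + insurance 425.49 + destination terminal 927.95 + delivery 1083.44 + duty 6398.23 = 19575.01
Landed cost = invoice 81048.24 + 19575.01 = 100623.25

Total landed cost: AUD 100623.25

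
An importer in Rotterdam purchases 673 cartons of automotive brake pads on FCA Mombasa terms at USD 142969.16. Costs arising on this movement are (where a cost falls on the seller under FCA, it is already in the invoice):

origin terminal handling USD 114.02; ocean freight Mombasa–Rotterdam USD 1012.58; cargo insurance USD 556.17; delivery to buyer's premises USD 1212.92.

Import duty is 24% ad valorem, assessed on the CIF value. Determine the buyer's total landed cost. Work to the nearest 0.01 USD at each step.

FCA: the seller delivers export-cleared goods to the carrier; the buyer bears costs from that point.
CIF value = FCA price + origin terminal + freight + insurance = 142969.16 + 114.02 + 1012.58 + 556.17 = 144651.93
Import duty = 144651.93 × 24% = 34716.46
Buyer bears: origin terminal 114.02 + freight 1012.58 + insurance 556.17 + delivery 1212.92 + duty 34716.46 = 37612.15
Landed cost = invoice 142969.16 + 37612.15 = 180581.31

Total landed cost: USD 180581.31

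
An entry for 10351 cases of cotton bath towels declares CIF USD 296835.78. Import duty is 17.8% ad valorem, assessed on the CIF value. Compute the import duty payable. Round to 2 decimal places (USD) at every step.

Import duty = 296835.78 × 17.8% = 52836.77

Import duty: USD 52836.77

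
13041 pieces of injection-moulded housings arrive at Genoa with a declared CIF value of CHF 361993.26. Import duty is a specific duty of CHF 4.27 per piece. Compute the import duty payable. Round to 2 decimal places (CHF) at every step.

Import duty: CHF 55685.07

Import duty = 13041 × 4.27 = 55685.07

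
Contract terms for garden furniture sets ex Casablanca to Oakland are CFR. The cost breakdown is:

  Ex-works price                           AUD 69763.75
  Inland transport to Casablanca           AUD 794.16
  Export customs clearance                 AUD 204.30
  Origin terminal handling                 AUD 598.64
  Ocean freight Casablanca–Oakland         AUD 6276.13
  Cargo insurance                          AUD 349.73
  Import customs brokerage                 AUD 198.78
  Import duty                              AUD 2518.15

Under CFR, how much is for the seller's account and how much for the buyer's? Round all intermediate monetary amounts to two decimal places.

CFR: the seller pays costs through ocean freight to the destination port, but not insurance.
Seller's account: goods 69763.75 + inland to port 794.16 + export clearance 204.30 + origin terminal 598.64 + freight 6276.13 = 77636.98
Buyer's account: insurance 349.73 + brokerage 198.78 + duty 2518.15 = 3066.66

Seller: AUD 77636.98; buyer: AUD 3066.66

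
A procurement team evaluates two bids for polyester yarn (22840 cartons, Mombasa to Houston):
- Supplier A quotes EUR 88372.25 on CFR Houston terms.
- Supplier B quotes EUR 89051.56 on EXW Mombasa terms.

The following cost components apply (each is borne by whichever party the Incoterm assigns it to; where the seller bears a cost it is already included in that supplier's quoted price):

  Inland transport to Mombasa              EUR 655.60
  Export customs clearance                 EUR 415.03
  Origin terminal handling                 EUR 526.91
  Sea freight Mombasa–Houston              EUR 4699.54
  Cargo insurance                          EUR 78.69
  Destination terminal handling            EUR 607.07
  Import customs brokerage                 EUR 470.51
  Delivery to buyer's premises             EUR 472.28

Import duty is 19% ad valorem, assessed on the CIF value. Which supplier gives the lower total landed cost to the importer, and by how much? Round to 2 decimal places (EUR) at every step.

Supplier A is cheaper by EUR 8301.90

Supplier A (CFR):
CIF value = CFR price + insurance = 88372.25 + 78.69 = 88450.94
Import duty = 88450.94 × 19% = 16805.68
Buyer bears (A): 78.69 + 607.07 + 470.51 + 472.28 = 1628.55
Landed cost (A) = invoice 88372.25 + 1628.55 + duty 16805.68 = 106806.48
Supplier B (EXW):
CIF value = EXW price + inland to port + export clearance + origin terminal + freight + insurance = 89051.56 + 655.60 + 415.03 + 526.91 + 4699.54 + 78.69 = 95427.33
Import duty = 95427.33 × 19% = 18131.19
Buyer bears (B): 655.60 + 415.03 + 526.91 + 4699.54 + 78.69 + 607.07 + 470.51 + 472.28 = 7925.63
Landed cost (B) = invoice 89051.56 + 7925.63 + duty 18131.19 = 115108.38
Difference = |106806.48 − 115108.38| = 8301.90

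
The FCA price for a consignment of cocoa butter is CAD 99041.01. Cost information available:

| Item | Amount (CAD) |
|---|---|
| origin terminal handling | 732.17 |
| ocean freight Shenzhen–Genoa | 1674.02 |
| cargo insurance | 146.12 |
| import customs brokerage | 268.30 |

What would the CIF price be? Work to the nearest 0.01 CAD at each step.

Not relevant to the conversion: brokerage — on the buyer under both terms; not part of either seller's price.
From FCA to CIF, the seller additionally bears: origin terminal, freight, insurance.
CIF price = 99041.01 + 732.17 + 1674.02 + 146.12 = 101593.32

CIF price: CAD 101593.32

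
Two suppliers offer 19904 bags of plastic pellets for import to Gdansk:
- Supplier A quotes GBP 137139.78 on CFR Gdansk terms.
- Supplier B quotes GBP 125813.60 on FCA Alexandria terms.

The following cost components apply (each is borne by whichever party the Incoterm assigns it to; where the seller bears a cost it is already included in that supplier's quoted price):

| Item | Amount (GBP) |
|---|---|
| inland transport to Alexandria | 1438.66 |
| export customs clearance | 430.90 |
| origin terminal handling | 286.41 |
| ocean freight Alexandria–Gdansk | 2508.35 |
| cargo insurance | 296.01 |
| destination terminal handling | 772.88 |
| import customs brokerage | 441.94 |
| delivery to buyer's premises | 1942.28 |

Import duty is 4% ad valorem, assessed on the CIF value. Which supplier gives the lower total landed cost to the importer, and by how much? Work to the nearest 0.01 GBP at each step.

Supplier B is cheaper by GBP 8872.68

Supplier A (CFR):
CIF value = CFR price + insurance = 137139.78 + 296.01 = 137435.79
Import duty = 137435.79 × 4% = 5497.43
Buyer bears (A): 296.01 + 772.88 + 441.94 + 1942.28 = 3453.11
Landed cost (A) = invoice 137139.78 + 3453.11 + duty 5497.43 = 146090.32
Supplier B (FCA):
CIF value = FCA price + origin terminal + freight + insurance = 125813.60 + 286.41 + 2508.35 + 296.01 = 128904.37
Import duty = 128904.37 × 4% = 5156.17
Buyer bears (B): 286.41 + 2508.35 + 296.01 + 772.88 + 441.94 + 1942.28 = 6247.87
Landed cost (B) = invoice 125813.60 + 6247.87 + duty 5156.17 = 137217.64
Difference = |146090.32 − 137217.64| = 8872.68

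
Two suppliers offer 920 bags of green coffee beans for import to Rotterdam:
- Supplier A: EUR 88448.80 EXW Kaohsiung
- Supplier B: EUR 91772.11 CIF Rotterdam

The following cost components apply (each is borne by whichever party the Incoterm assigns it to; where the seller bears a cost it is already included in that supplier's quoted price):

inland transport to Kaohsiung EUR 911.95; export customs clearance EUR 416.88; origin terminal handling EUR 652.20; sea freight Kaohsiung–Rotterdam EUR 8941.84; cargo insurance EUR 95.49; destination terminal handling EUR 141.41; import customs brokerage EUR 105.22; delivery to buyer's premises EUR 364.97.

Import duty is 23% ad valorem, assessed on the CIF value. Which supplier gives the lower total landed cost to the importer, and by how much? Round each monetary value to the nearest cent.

Supplier B is cheaper by EUR 9464.91

Supplier A (EXW):
CIF value = EXW price + inland to port + export clearance + origin terminal + freight + insurance = 88448.80 + 911.95 + 416.88 + 652.20 + 8941.84 + 95.49 = 99467.16
Import duty = 99467.16 × 23% = 22877.45
Buyer bears (A): 911.95 + 416.88 + 652.20 + 8941.84 + 95.49 + 141.41 + 105.22 + 364.97 = 11629.96
Landed cost (A) = invoice 88448.80 + 11629.96 + duty 22877.45 = 122956.21
Supplier B (CIF):
The CIF price already equals the CIF value: 91772.11
Import duty = 91772.11 × 23% = 21107.59
Buyer bears (B): 141.41 + 105.22 + 364.97 = 611.60
Landed cost (B) = invoice 91772.11 + 611.60 + duty 21107.59 = 113491.30
Difference = |122956.21 − 113491.30| = 9464.91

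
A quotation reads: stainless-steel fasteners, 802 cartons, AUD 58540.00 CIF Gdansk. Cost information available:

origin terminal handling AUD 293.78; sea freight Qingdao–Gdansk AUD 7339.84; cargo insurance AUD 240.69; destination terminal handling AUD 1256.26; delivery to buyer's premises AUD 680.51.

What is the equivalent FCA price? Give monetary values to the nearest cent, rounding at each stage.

Not relevant to the conversion: delivery, destination terminal — on the buyer under both terms; not part of either seller's price.
From CIF to FCA, the seller no longer bears: origin terminal, freight, insurance.
FCA price = 58540.00 − 293.78 − 7339.84 − 240.69 = 50665.69

FCA price: AUD 50665.69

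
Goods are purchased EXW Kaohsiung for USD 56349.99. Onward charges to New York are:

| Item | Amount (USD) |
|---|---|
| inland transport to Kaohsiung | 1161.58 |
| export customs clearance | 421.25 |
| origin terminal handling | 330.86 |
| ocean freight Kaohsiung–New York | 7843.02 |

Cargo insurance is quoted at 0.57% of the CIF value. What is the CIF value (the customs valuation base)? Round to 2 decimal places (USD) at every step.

Let C be the CIF value. C = EXW price + pre-shipment costs + freight + 0.57% × C
C − 0.57% × C = 56349.99 + 1161.58 + 421.25 + 330.86 + 7843.02
0.9943 × C = 66106.70
C = 66106.70 / 0.9943 = 66485.67
Insurance premium = 0.57% × 66485.67 = 378.97

CIF value: USD 66485.67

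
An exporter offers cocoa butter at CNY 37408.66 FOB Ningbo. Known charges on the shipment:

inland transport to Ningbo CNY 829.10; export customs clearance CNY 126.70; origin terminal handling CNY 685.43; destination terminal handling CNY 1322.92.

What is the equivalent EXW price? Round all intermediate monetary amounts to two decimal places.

EXW price: CNY 35767.43

Not relevant to the conversion: destination terminal — on the buyer under both terms; not part of either seller's price.
From FOB to EXW, the seller no longer bears: inland to port, export clearance, origin terminal.
EXW price = 37408.66 − 829.10 − 126.70 − 685.43 = 35767.43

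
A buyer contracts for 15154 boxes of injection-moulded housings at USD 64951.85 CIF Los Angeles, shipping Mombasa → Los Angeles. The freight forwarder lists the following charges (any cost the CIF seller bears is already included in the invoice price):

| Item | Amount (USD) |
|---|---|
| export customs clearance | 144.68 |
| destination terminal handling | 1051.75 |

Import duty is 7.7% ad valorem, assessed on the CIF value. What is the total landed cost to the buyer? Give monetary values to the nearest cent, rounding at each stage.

Total landed cost: USD 71004.89

CIF: the seller pays costs through ocean freight and marine insurance to the destination port.
Already in the invoice (seller's account under CIF): export clearance — exclude.
The CIF price already equals the CIF value: 64951.85
Import duty = 64951.85 × 7.7% = 5001.29
Buyer bears: destination terminal 1051.75 + duty 5001.29 = 6053.04
Landed cost = invoice 64951.85 + 6053.04 = 71004.89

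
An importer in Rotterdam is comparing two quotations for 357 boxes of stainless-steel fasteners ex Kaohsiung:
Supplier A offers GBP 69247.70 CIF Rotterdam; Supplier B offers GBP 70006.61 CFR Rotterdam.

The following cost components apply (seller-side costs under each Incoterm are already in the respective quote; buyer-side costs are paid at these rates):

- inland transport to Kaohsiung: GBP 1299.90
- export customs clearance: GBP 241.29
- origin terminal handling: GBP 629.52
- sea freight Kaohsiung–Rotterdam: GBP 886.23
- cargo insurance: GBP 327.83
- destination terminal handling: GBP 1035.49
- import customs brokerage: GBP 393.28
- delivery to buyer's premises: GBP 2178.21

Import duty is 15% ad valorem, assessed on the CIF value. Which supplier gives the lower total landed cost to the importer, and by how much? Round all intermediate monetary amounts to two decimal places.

Supplier A (CIF):
The CIF price already equals the CIF value: 69247.70
Import duty = 69247.70 × 15% = 10387.16
Buyer bears (A): 1035.49 + 393.28 + 2178.21 = 3606.98
Landed cost (A) = invoice 69247.70 + 3606.98 + duty 10387.16 = 83241.84
Supplier B (CFR):
CIF value = CFR price + insurance = 70006.61 + 327.83 = 70334.44
Import duty = 70334.44 × 15% = 10550.17
Buyer bears (B): 327.83 + 1035.49 + 393.28 + 2178.21 = 3934.81
Landed cost (B) = invoice 70006.61 + 3934.81 + duty 10550.17 = 84491.59
Difference = |83241.84 − 84491.59| = 1249.75

Supplier A is cheaper by GBP 1249.75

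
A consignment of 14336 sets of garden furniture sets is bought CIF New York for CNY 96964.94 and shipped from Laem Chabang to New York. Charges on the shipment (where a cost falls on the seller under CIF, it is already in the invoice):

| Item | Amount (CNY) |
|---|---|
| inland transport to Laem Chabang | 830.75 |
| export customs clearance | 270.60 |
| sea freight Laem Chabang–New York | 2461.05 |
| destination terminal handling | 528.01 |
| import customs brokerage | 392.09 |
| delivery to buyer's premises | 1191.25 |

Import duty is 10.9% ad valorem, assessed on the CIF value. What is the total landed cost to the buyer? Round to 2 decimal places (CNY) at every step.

Total landed cost: CNY 109645.47

CIF: the seller pays costs through ocean freight and marine insurance to the destination port.
Already in the invoice (seller's account under CIF): inland to port, export clearance, freight — exclude.
The CIF price already equals the CIF value: 96964.94
Import duty = 96964.94 × 10.9% = 10569.18
Buyer bears: destination terminal 528.01 + brokerage 392.09 + delivery 1191.25 + duty 10569.18 = 12680.53
Landed cost = invoice 96964.94 + 12680.53 = 109645.47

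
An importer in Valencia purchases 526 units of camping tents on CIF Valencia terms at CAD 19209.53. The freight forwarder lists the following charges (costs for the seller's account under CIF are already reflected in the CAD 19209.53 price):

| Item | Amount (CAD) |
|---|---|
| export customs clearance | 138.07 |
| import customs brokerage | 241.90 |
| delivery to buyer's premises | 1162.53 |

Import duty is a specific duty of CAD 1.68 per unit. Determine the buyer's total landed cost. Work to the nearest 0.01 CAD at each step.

CIF: the seller pays costs through ocean freight and marine insurance to the destination port.
Already in the invoice (seller's account under CIF): export clearance — exclude.
The CIF price already equals the CIF value: 19209.53
Import duty = 526 × 1.68 = 883.68
Buyer bears: brokerage 241.90 + delivery 1162.53 + duty 883.68 = 2288.11
Landed cost = invoice 19209.53 + 2288.11 = 21497.64

Total landed cost: CAD 21497.64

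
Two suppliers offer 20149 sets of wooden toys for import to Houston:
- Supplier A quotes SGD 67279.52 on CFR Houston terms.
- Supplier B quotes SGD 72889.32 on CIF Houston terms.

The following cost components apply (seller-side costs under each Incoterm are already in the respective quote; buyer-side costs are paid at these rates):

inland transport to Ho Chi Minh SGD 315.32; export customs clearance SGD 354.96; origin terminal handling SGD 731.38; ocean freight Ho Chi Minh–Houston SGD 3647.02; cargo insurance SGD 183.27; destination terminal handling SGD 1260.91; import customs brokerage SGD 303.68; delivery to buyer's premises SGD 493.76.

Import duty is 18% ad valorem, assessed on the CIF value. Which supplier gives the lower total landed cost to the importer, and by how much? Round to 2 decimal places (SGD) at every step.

Supplier A (CFR):
CIF value = CFR price + insurance = 67279.52 + 183.27 = 67462.79
Import duty = 67462.79 × 18% = 12143.30
Buyer bears (A): 183.27 + 1260.91 + 303.68 + 493.76 = 2241.62
Landed cost (A) = invoice 67279.52 + 2241.62 + duty 12143.30 = 81664.44
Supplier B (CIF):
The CIF price already equals the CIF value: 72889.32
Import duty = 72889.32 × 18% = 13120.08
Buyer bears (B): 1260.91 + 303.68 + 493.76 = 2058.35
Landed cost (B) = invoice 72889.32 + 2058.35 + duty 13120.08 = 88067.75
Difference = |81664.44 − 88067.75| = 6403.31

Supplier A is cheaper by SGD 6403.31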